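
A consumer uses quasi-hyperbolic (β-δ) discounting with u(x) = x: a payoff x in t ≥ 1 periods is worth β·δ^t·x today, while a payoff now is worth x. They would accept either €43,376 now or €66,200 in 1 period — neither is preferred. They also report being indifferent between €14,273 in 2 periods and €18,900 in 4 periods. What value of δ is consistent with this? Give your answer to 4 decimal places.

From the later pair, β·δ^2·14273 = β·δ^4·18900; dividing through, δ^2 = 14273/18900 = 0.75519, so δ = 0.86901.

δ ≈ 0.8690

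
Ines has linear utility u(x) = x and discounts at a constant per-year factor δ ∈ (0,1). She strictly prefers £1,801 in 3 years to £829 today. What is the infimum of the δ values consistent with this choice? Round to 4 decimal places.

Comparing present values: 829 < δ^3·1801.
Hence δ^3 > 829/1801 = 0.46030, and x ↦ x^(1/3) is increasing on (0,∞).
δ > 0.46030^(1/3) = 0.7721.

δ > 0.7721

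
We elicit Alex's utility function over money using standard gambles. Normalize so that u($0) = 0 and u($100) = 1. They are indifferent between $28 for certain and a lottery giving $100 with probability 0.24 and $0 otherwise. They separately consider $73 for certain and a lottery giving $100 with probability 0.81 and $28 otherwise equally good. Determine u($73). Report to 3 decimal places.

The first gamble pins u($28): it must equal 0.24·1 + 0.76·0 = 0.24.
The second indifference gives u($73) = 0.81·u($100) + 0.19·u($28) = 0.81·1.00 + 0.19·0.24 = 0.8556.

0.856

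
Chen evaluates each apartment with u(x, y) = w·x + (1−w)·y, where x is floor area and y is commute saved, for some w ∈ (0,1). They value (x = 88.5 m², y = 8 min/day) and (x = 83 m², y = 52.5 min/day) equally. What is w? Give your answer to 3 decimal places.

u(88.5,8) = u(83,52.5) means w·88.5 + (1−w)·8 = w·83 + (1−w)·52.5.
Rearranging, 5.5·w − 44.5·(1−w) = 0.
Hence w = 44.5/(5.5+44.5) = 44.5/50 = 0.890.

w = 0.890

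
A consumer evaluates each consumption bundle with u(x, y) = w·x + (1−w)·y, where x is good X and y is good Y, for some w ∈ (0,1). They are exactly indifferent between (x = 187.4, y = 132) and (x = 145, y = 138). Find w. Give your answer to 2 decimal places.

Indifference: w·187.4 + (1−w)·132 = w·145 + (1−w)·138.
w·(187.4−145) = (1−w)·(138−132), i.e. w·42.4 = (1−w)·6.
Hence w = 6/(42.4+6) = 6/48.4 = 0.12.

w = 0.12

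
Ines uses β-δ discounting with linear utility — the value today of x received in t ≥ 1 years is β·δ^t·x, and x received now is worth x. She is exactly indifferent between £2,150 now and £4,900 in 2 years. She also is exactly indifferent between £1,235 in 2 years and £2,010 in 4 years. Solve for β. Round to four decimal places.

The second indifference involves only future payoffs, so β cancels: β·δ^2·1235 = β·δ^4·2010, giving δ^2 = 1235/2010 = 0.61443, so δ = 0.78385.
Substituting δ into 2150 = β·δ^2·4900: β = 2150/(3010.697) ≈ 0.7141.

β ≈ 0.7141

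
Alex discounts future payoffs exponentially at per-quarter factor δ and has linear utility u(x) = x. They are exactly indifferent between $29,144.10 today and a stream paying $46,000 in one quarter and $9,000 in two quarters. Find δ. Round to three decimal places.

The stream is worth 46000δ + 9000δ² today, so 46000δ + 9000δ² = 29144.10.
That is, 9000δ² + 46000δ − 29144.10 = 0, a quadratic in δ.
By the quadratic formula (taking the positive root), δ = (−46000 + √3165187600.00) / 18000 ≈ 0.570.

δ ≈ 0.570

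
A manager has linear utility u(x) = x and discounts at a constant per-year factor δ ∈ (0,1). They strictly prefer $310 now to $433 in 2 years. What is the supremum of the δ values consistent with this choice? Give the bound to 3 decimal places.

δ < 0.846

Comparing present values: 310 > δ^2·433.
So δ^2 < 310/433 = 0.71594; taking the square root of both positive sides preserves the inequality.
δ < 0.71594^(1/2) = 0.846.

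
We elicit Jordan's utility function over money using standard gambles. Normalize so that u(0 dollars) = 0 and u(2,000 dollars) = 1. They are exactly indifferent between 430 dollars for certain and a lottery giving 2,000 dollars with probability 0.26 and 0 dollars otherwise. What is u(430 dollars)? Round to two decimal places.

u(430 dollars) equals the lottery's expected utility: 0.26·1 + 0.74·0 = 0.26.

0.26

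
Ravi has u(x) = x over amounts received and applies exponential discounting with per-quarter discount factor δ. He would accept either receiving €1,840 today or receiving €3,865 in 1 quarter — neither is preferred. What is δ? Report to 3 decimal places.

The payoff in 1 quarter is discounted by δ, so u(1840) = δ·u(3865) and δ = u(1840)/u(3865).
With u(x) = x: δ = 1840/3865 = 0.47607.

δ ≈ 0.476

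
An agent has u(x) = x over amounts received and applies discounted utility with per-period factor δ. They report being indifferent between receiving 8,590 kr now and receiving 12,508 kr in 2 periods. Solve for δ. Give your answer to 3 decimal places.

δ ≈ 0.829

The payoff in 2 periods is discounted by δ^2, so u(8590) = δ^2·u(12508) and δ^2 = u(8590)/u(12508).
With u(x) = x: δ^2 = 8590/12508 = 0.68676.
Taking the square root: δ = 0.68676^(1/2) ≈ 0.829.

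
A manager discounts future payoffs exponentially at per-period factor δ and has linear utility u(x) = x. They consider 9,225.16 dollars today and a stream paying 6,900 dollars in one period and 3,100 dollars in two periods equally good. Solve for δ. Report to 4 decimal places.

δ ≈ 0.9400

The stream is worth 6900δ + 3100δ² today, so 6900δ + 3100δ² = 9225.16.
So 3100δ² + 6900δ − 9225.16 = 0.
By the quadratic formula (taking the positive root), δ = (−6900 + √162001984.00) / 6200 ≈ 0.9400.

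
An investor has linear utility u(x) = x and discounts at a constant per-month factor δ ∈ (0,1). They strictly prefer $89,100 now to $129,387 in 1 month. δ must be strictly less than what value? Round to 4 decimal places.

δ < 0.6886

Comparing present values: 89100 > δ·129387.
So δ < 89100/129387 = 0.68863.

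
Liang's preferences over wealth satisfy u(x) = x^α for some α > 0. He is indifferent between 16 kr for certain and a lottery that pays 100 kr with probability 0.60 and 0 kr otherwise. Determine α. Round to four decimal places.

EU(lottery) = 0.60·100^α + 0.40·0 = 0.60·100^α.
Setting u(16) equal to that: 16^α = 0.60·100^α ⇒ (16/100)^α = 0.60.
Take logs: α = ln 0.60 / ln(16/100) ≈ 0.278746.

α ≈ 0.2787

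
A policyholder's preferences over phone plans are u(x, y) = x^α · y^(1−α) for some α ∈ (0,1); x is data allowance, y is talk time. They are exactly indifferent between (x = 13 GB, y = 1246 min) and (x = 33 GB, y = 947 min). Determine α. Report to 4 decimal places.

α ≈ 0.2275

Set the two utilities equal: 13^α·1246^(1−α) = 33^α·947^(1−α).
Rearrange to (13/33)^α = (947/1246)^(1−α) and take logs: α·-0.9315582 = (1−α)·-0.2743946.
So α/(1−α) = (-0.2743946)/(-0.9315582) = 0.2945544, and α = 0.2945544/1.2945544 ≈ 0.2275.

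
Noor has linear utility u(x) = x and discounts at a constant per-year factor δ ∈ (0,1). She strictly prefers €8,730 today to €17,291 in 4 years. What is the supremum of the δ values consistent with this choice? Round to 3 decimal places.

The preference means 8730 > δ^4·17291.
Dividing by 17291: δ^4 < 0.50489. Both sides are positive, so the 4th root keeps the direction.
δ < (8730/17291)^(1/4) ≈ 0.843.

δ < 0.843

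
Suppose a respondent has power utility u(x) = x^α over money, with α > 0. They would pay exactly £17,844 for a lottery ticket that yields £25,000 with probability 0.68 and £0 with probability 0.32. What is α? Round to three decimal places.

α ≈ 1.144

Since u(0) = 0, the lottery's EU is 0.68·25000^α.
Equating: 17844^α = 0.68·25000^α, i.e. 0.7138^α = 0.68.
Take logs: α = ln 0.68 / ln(17844/25000) ≈ 1.14369.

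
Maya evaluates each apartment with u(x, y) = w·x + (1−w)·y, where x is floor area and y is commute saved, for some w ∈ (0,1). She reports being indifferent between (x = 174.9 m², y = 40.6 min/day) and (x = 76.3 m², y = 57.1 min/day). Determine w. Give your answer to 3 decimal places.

w = 0.143

Indifference: w·174.9 + (1−w)·40.6 = w·76.3 + (1−w)·57.1.
Collecting terms: w·98.6 = (1−w)·16.5.
The marginal rate of substitution is 16.5/98.6, so w = 16.5/(98.6+16.5) = 0.143.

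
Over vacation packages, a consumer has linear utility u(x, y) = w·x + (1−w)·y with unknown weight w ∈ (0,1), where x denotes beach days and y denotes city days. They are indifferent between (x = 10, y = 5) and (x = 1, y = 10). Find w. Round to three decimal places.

w = 0.357

Equating utilities: w·10 + (1−w)·5 = w·1 + (1−w)·10.
Collecting terms: w·9 = (1−w)·5.
So w/(1−w) = 5/9 = 0.5556, giving w = 5/(9+5) = 0.357.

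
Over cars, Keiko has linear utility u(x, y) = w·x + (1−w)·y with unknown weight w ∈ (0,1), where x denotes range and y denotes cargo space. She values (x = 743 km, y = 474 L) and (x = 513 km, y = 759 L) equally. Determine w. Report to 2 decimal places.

Equating utilities: w·743 + (1−w)·474 = w·513 + (1−w)·759.
Rearranging, 230·w − 285·(1−w) = 0.
Hence w = 285/(230+285) = 285/515 = 0.55.

w = 0.55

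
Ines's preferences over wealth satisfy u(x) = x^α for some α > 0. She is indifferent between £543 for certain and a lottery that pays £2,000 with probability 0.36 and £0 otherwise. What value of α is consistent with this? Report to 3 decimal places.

α ≈ 0.784

Since u(0) = 0, the lottery's EU is 0.36·2000^α.
Setting u(543) equal to that: 543^α = 0.36·2000^α ⇒ (543/2000)^α = 0.36.
Taking logs: α·ln(543/2000) = ln(0.36), so α = -1.021651 / -1.303793 ≈ 0.784.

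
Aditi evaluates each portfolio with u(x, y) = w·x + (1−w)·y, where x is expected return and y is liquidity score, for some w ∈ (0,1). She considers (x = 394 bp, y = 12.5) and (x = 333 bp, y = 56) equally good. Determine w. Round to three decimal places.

Equating utilities: w·394 + (1−w)·12.5 = w·333 + (1−w)·56.
Collecting terms: w·61 = (1−w)·43.5.
Hence w = 43.5/(61+43.5) = 43.5/104.5 = 0.416.

w = 0.416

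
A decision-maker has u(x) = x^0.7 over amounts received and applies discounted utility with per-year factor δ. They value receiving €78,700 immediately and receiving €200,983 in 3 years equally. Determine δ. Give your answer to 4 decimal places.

Equating discounted utilities: u(78700) = δ^3·u(200983) ⇒ δ^3 = u(78700)/u(200983).
With u(x) = x^0.7: δ^3 = 78700^0.7/200983^0.7 = (78700/200983)^0.7 = 0.51877.
Hence δ = (0.51877)^(1/3) = 0.803508.

δ ≈ 0.8035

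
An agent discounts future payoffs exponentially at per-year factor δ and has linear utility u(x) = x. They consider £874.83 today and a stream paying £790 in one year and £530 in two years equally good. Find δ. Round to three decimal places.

δ ≈ 0.740

The stream is worth 790δ + 530δ² today, so 790δ + 530δ² = 874.83.
That is, 530δ² + 790δ − 874.83 = 0, a quadratic in δ.
By the quadratic formula (taking the positive root), δ = (−790 + √2478739.60) / 1060 ≈ 0.740.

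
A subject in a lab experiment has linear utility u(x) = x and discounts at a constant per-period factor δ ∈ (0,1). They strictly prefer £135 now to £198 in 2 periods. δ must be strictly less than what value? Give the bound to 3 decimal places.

The preference means 135 > δ^2·198.
Hence δ^2 < 135/198 = 0.68182, and x ↦ x^(1/2) is increasing on (0,∞).
δ < 0.68182^(1/2) = 0.826.

δ < 0.826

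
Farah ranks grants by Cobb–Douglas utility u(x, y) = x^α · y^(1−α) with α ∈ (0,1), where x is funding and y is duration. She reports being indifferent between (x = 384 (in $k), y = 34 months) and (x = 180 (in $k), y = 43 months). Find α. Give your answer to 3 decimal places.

α ≈ 0.237

The Cobb–Douglas utilities coincide, so 384^α·34^(1−α) = 180^α·43^(1−α).
Taking logs: α·ln 384 + (1−α)·ln 34 = α·ln 180 + (1−α)·ln 43, i.e. α·0.757686 = (1−α)·0.234840.
With A = 0.757686 and B = 0.234840: α·A = (1−α)·B, so α = B/(A+B) = 0.234840/0.992526 ≈ 0.237.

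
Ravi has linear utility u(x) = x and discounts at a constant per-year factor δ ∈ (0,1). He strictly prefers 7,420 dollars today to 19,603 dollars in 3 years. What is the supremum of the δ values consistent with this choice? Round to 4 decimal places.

Under u(x) = x this choice says 7420 > δ^3·19603.
Hence δ^3 < 7420/19603 = 0.37851, and x ↦ x^(1/3) is increasing on (0,∞).
δ < (7420/19603)^(1/3) ≈ 0.7234.

δ < 0.7234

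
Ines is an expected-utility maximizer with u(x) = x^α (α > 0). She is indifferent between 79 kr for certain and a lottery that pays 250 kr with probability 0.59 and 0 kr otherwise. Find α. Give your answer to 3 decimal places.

Since u(0) = 0, the lottery's EU is 0.59·250^α.
Indifference: 79^α = 0.59·250^α, so (79/250)^α = 0.59.
Take logs: α = ln 0.59 / ln(79/250) ≈ 0.45801.

α ≈ 0.458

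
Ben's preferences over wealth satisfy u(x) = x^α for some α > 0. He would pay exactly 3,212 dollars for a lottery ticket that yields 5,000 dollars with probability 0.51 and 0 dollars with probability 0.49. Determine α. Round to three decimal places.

α ≈ 1.522

EU(lottery) = 0.51·5000^α + 0.49·0 = 0.51·5000^α.
Equating: 3212^α = 0.51·5000^α, i.e. 0.6424^α = 0.51.
Take logs: α = ln 0.51 / ln(3212/5000) ≈ 1.52153.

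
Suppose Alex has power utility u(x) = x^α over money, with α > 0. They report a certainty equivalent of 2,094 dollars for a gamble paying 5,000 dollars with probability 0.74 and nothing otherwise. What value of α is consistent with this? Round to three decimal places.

Since u(0) = 0, the lottery's EU is 0.74·5000^α.
Indifference: 2094^α = 0.74·5000^α, so (2094/5000)^α = 0.74.
Taking logs: α·ln(2094/5000) = ln(0.74), so α = -0.301105 / -0.870362 ≈ 0.346.

α ≈ 0.346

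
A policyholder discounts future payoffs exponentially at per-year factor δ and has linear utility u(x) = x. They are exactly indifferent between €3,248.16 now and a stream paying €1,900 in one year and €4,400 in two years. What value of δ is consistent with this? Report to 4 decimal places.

δ ≈ 0.6700

Equating present values: 3248.16 = 1900δ + 4400δ².
That is, 4400δ² + 1900δ − 3248.16 = 0, a quadratic in δ.
The positive root is δ = [−1900 + √(1900² + 4·4400·3248.16)] / (2·4400) = (−1900 + 7796.000)/8800 ≈ 0.6700.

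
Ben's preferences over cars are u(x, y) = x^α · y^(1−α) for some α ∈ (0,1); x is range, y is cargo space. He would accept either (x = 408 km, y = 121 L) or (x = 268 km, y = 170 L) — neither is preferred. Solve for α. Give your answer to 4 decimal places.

The Cobb–Douglas utilities coincide, so 408^α·121^(1−α) = 268^α·170^(1−α).
Taking logs: α·ln 408 + (1−α)·ln 121 = α·ln 268 + (1−α)·ln 170, i.e. α·0.4202802 = (1−α)·0.3400079.
Thus α·(0.7602881) = 0.3400079, so α = 0.3400079/0.7602881 ≈ 0.4472.

α ≈ 0.4472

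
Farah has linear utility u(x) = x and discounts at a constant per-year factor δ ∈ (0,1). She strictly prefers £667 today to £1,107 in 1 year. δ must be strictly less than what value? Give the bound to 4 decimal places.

Under u(x) = x this choice says 667 > δ·1107.
Dividing through by 1107 gives δ < 0.60253.

δ < 0.6025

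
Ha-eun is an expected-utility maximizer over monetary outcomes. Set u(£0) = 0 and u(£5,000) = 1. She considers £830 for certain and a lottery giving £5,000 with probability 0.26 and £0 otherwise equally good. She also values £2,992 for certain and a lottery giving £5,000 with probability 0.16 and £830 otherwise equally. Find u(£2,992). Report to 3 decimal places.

First, u(£830) = 0.26·u(£5,000) + 0.74·u(£0) = 0.26.
Chaining: u(£2,992) = 0.16·1.00 + 0.84·0.26 = 0.3784.

0.378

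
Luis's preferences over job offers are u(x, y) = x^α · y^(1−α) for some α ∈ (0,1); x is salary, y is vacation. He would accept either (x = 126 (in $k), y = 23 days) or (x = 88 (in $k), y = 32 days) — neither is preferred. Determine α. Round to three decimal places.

Set the two utilities equal: 126^α·23^(1−α) = 88^α·32^(1−α).
Rearrange to (126/88)^α = (32/23)^(1−α) and take logs: α·0.358945 = (1−α)·0.330242.
Thus α·(0.689187) = 0.330242, so α = 0.330242/0.689187 ≈ 0.479.

α ≈ 0.479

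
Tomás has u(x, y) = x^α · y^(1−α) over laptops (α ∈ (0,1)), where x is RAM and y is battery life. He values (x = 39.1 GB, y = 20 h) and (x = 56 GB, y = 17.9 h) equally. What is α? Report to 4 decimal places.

The Cobb–Douglas utilities coincide, so 39.1^α·20^(1−α) = 56^α·17.9^(1−α).
(39.1/56)^α = (17.9/20)^(1−α); take logs: α·ln(39.1/56) = (1−α)·ln(17.9/20), i.e. α·-0.3592292 = (1−α)·-0.1109316.
With A = -0.3592292 and B = -0.1109316: α·A = (1−α)·B, so α = B/(A+B) = -0.1109316/-0.4701608 ≈ 0.2359.

α ≈ 0.2359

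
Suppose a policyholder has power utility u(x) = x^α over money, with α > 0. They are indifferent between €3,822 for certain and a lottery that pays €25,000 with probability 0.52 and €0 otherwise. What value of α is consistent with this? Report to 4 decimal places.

EU(lottery) = 0.52·25000^α + 0.48·0 = 0.52·25000^α.
Indifference: 3822^α = 0.52·25000^α, so (3822/25000)^α = 0.52.
α = ln(0.52) / ln(3822/25000) = -0.6539265/-1.8781020 ≈ 0.3482.

α ≈ 0.3482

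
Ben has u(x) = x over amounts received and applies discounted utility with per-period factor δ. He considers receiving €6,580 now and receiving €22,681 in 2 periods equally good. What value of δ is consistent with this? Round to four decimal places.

The payoff in 2 periods is discounted by δ^2, so u(6580) = δ^2·u(22681) and δ^2 = u(6580)/u(22681).
With u(x) = x: δ^2 = 6580/22681 = 0.29011.
Taking the square root: δ = 0.29011^(1/2) ≈ 0.5386.

δ ≈ 0.5386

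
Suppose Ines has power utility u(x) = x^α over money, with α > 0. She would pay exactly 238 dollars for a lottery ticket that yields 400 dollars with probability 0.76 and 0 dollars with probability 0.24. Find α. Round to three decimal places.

α ≈ 0.529

Since u(0) = 0, the lottery's EU is 0.76·400^α.
Equating: 238^α = 0.76·400^α, i.e. 0.5950^α = 0.76.
Taking logs: α·ln(238/400) = ln(0.76), so α = -0.274437 / -0.519194 ≈ 0.529.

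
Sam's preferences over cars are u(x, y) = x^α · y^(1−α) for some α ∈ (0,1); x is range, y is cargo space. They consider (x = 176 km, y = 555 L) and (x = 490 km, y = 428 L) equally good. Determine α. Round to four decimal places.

Indifference: 176^α · 555^(1−α) = 490^α · 428^(1−α).
(176/490)^α = (428/555)^(1−α); take logs: α·ln(176/490) = (1−α)·ln(428/555), i.e. α·-1.0239214 = (1−α)·-0.2598449.
With A = -1.0239214 and B = -0.2598449: α·A = (1−α)·B, so α = B/(A+B) = -0.2598449/-1.2837663 ≈ 0.2024.

α ≈ 0.2024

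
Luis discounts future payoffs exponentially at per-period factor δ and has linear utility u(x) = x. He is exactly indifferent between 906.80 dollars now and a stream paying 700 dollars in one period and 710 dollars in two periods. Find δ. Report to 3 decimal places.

Equating present values: 906.80 = 700δ + 710δ².
So 710δ² + 700δ − 906.80 = 0.
δ = (−700 + √(700² + 4·710·906.80)) / (2·710) = (−700 + √3065312.00) / 1420 ≈ 0.740.

δ ≈ 0.740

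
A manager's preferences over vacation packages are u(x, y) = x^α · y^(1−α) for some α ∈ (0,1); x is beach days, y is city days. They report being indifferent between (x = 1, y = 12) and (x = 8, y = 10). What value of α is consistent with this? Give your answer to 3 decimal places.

The Cobb–Douglas utilities coincide, so 1^α·12^(1−α) = 8^α·10^(1−α).
(1/8)^α = (10/12)^(1−α); take logs: α·ln(1/8) = (1−α)·ln(10/12), i.e. α·-2.079442 = (1−α)·-0.182322.
So α/(1−α) = (-0.182322)/(-2.079442) = 0.087678, and α = 0.087678/1.087678 ≈ 0.081.

α ≈ 0.081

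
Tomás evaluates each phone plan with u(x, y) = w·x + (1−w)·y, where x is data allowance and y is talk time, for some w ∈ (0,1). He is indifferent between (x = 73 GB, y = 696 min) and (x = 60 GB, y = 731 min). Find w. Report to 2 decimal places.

w = 0.73

u(73,696) = u(60,731) means w·73 + (1−w)·696 = w·60 + (1−w)·731.
Rearranging, 13·w − 35·(1−w) = 0.
The marginal rate of substitution is 35/13, so w = 35/(13+35) = 0.73.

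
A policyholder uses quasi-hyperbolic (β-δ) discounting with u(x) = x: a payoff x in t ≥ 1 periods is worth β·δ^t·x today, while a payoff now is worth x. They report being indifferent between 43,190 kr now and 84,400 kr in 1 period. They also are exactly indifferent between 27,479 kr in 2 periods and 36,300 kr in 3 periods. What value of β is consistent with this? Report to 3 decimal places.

From the later pair, β·δ^2·27479 = β·δ^3·36300; dividing through, δ = 27479/36300 = 0.75700.
The first indifference: 43190 = β·δ·84400, so β = 43190/(δ·84400) = 43190/(0.75700·84400) ≈ 0.676.

β ≈ 0.676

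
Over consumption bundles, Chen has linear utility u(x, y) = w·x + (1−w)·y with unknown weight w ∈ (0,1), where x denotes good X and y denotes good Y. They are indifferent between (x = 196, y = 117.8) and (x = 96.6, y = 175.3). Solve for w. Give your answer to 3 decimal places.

Indifference: w·196 + (1−w)·117.8 = w·96.6 + (1−w)·175.3.
Collecting terms: w·99.4 = (1−w)·57.5.
Hence w = 57.5/(99.4+57.5) = 57.5/156.9 = 0.366.

w = 0.366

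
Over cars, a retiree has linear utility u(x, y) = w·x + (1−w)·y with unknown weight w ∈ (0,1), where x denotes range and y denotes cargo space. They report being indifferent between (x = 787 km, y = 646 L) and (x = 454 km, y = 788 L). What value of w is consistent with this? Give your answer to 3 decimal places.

w = 0.299

Equating utilities: w·787 + (1−w)·646 = w·454 + (1−w)·788.
w·(787−454) = (1−w)·(788−646), i.e. w·333 = (1−w)·142.
Hence w = 142/(333+142) = 142/475 = 0.299.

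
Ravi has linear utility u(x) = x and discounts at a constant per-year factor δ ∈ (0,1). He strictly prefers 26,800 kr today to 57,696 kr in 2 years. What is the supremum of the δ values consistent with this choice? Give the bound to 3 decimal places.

The preference means 26800 > δ^2·57696.
Hence δ^2 < 26800/57696 = 0.46450, and x ↦ x^(1/2) is increasing on (0,∞).
δ < (26800/57696)^(1/2) ≈ 0.682.

δ < 0.682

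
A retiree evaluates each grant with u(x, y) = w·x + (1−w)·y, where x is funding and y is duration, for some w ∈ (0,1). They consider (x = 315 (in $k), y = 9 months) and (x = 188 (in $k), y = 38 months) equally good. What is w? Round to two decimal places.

u(315,9) = u(188,38) means w·315 + (1−w)·9 = w·188 + (1−w)·38.
w·(315−188) = (1−w)·(38−9), i.e. w·127 = (1−w)·29.
So w/(1−w) = 29/127 = 0.2283, giving w = 29/(127+29) = 0.19.

w = 0.19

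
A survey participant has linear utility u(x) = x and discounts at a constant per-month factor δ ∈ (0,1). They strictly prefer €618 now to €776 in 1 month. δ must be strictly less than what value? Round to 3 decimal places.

δ < 0.796

The preference means 618 > δ·776.
Dividing through by 776 gives δ < 0.79639.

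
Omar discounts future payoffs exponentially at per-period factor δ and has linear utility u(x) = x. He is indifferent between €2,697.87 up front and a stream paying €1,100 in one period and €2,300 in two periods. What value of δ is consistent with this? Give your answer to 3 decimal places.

δ ≈ 0.870

Equating present values: 2697.87 = 1100δ + 2300δ².
Rearranged: 2300δ² + 1100δ − 2697.87 = 0.
By the quadratic formula (taking the positive root), δ = (−1100 + √26030404.00) / 4600 ≈ 0.870.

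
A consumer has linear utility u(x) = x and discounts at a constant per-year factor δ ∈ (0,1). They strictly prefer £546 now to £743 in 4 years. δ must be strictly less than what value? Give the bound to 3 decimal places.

δ < 0.926

The preference means 546 > δ^4·743.
Hence δ^4 < 546/743 = 0.73486, and x ↦ x^(1/4) is increasing on (0,∞).
δ < 0.73486^(1/4) = 0.926.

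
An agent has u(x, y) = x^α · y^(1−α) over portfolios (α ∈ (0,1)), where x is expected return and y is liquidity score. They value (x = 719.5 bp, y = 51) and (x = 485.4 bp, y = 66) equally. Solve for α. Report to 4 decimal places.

α ≈ 0.3958

Set the two utilities equal: 719.5^α·51^(1−α) = 485.4^α·66^(1−α).
(719.5/485.4)^α = (66/51)^(1−α); take logs: α·ln(719.5/485.4) = (1−α)·ln(66/51), i.e. α·0.3935832 = (1−α)·0.2578291.
With A = 0.3935832 and B = 0.2578291: α·A = (1−α)·B, so α = B/(A+B) = 0.2578291/0.6514123 ≈ 0.3958.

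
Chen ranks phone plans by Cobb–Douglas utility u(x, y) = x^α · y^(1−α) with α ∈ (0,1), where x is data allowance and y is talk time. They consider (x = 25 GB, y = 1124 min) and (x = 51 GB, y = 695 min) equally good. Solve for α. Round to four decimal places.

The Cobb–Douglas utilities coincide, so 25^α·1124^(1−α) = 51^α·695^(1−α).
Taking logs: α·ln 25 + (1−α)·ln 1124 = α·ln 51 + (1−α)·ln 695, i.e. α·-0.7129498 = (1−α)·-0.4807372.
Thus α·(-1.1936870) = -0.4807372, so α = -0.4807372/-1.1936870 ≈ 0.4027.

α ≈ 0.4027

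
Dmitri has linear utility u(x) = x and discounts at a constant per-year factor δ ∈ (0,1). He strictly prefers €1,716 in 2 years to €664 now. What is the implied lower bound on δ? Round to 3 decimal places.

δ > 0.622

Under u(x) = x this choice says 664 < δ^2·1716.
Hence δ^2 > 664/1716 = 0.38695, and x ↦ x^(1/2) is increasing on (0,∞).
δ > 0.38695^(1/2) = 0.622.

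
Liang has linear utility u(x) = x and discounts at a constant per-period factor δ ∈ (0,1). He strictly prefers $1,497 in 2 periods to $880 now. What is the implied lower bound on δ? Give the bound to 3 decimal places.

δ > 0.767

The preference means 880 < δ^2·1497.
Dividing by 1497: δ^2 > 0.58784. Both sides are positive, so the square root keeps the direction.
δ > (880/1497)^(1/2) ≈ 0.767.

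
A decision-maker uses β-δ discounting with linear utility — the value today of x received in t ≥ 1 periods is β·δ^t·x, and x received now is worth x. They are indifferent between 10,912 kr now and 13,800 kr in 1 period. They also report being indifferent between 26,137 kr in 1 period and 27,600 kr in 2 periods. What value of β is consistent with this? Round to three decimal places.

From the later pair, β·δ^1·26137 = β·δ^2·27600; dividing through, δ = 26137/27600 = 0.94699.
Substituting δ into 10912 = β·δ·13800: β = 10912/(13068.500) ≈ 0.835.

β ≈ 0.835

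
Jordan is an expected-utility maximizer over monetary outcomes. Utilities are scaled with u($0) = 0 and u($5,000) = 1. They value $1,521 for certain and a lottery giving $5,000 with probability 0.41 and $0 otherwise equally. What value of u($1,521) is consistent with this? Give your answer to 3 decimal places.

u($1,521) equals the lottery's expected utility: 0.41·1 + 0.59·0 = 0.41.

0.410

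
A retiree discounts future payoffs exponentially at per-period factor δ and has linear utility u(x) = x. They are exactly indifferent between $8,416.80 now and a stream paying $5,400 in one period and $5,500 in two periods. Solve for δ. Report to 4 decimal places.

Equating present values: 8416.80 = 5400δ + 5500δ².
That is, 5500δ² + 5400δ − 8416.80 = 0, a quadratic in δ.
The positive root is δ = [−5400 + √(5400² + 4·5500·8416.80)] / (2·5500) = (−5400 + 14640.000)/11000 ≈ 0.8400.

δ ≈ 0.8400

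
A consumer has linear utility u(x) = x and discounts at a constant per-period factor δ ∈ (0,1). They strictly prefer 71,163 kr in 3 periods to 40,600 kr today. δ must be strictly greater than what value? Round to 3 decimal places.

δ > 0.829

Under u(x) = x this choice says 40600 < δ^3·71163.
Dividing by 71163: δ^3 > 0.57052. Both sides are positive, so the cube root keeps the direction.
δ > 0.57052^(1/3) = 0.829.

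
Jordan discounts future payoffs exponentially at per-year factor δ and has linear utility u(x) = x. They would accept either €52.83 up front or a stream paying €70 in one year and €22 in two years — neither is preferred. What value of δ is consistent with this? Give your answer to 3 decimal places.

Present value of the stream is 70·δ + 22·δ². Indifference gives 70δ + 22δ² = 52.83.
Rearranged: 22δ² + 70δ − 52.83 = 0.
δ = (−70 + √(70² + 4·22·52.83)) / (2·22) = (−70 + √9549.04) / 44 ≈ 0.630.

δ ≈ 0.630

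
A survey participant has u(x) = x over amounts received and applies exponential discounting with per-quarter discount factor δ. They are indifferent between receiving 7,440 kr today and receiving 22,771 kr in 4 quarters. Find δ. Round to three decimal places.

δ ≈ 0.756

The payoff in 4 quarters is discounted by δ^4, so u(7440) = δ^4·u(22771) and δ^4 = u(7440)/u(22771).
With u(x) = x: δ^4 = 7440/22771 = 0.32673.
Hence δ = (0.32673)^(1/4) = 0.75605.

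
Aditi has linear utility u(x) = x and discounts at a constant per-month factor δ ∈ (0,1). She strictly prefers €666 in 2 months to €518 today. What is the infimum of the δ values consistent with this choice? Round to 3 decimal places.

δ > 0.882

Comparing present values: 518 < δ^2·666.
Hence δ^2 > 518/666 = 0.77778, and x ↦ x^(1/2) is increasing on (0,∞).
δ > 0.77778^(1/2) = 0.882.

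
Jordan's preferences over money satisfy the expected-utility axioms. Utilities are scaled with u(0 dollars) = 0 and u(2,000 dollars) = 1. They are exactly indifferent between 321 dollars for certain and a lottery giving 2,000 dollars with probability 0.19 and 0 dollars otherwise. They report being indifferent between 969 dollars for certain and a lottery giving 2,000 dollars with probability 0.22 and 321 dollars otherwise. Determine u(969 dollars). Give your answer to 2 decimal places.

From the first indifference, u(321 dollars) = 0.19·u(2,000 dollars) + 0.81·u(0 dollars) = 0.19·1 + 0.81·0 = 0.19.
Then u(969 dollars) = 0.22·u(2,000 dollars) + 0.78·u(321 dollars) = 0.22·1.00 + 0.78·0.19 = 0.3682.

0.37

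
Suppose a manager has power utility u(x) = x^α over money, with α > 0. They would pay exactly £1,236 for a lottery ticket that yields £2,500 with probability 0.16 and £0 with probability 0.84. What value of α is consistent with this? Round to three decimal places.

α ≈ 2.602

Since u(0) = 0, the lottery's EU is 0.16·2500^α.
Indifference: 1236^α = 0.16·2500^α, so (1236/2500)^α = 0.16.
Take logs: α = ln 0.16 / ln(1236/2500) ≈ 2.60158.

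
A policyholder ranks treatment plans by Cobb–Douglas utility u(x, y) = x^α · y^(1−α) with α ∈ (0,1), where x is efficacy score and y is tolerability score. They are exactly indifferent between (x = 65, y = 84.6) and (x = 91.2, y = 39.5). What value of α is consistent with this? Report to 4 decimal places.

α ≈ 0.6922

Set the two utilities equal: 65^α·84.6^(1−α) = 91.2^α·39.5^(1−α).
Rearrange to (65/91.2)^α = (39.5/84.6)^(1−α) and take logs: α·-0.3386676 = (1−α)·-0.7616336.
Thus α·(-1.1003012) = -0.7616336, so α = -0.7616336/-1.1003012 ≈ 0.6922.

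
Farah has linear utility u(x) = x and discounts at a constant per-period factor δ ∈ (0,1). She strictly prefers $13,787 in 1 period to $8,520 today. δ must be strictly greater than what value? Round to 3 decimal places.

The preference means 8520 < δ·13787.
Dividing through by 13787 gives δ > 0.61797.

δ > 0.618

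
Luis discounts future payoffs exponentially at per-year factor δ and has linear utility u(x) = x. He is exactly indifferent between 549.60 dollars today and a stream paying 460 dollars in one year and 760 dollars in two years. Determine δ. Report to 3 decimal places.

Equating present values: 549.60 = 460δ + 760δ².
Rearranged: 760δ² + 460δ − 549.60 = 0.
The positive root is δ = [−460 + √(460² + 4·760·549.60)] / (2·760) = (−460 + 1372.000)/1520 ≈ 0.600.

δ ≈ 0.600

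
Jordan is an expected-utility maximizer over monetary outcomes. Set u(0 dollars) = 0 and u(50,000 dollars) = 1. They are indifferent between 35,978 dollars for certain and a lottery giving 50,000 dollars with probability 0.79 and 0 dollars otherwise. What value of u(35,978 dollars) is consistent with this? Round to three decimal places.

0.790

u(35,978 dollars) equals the lottery's expected utility: 0.79·1 + 0.21·0 = 0.79.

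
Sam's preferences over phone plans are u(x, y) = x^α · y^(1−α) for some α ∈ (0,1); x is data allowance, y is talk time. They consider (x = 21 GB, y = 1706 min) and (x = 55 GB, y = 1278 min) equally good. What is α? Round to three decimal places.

α ≈ 0.231

Set the two utilities equal: 21^α·1706^(1−α) = 55^α·1278^(1−α).
Rearrange to (21/55)^α = (1278/1706)^(1−α) and take logs: α·-0.962811 = (1−α)·-0.288855.
With A = -0.962811 and B = -0.288855: α·A = (1−α)·B, so α = B/(A+B) = -0.288855/-1.251666 ≈ 0.231.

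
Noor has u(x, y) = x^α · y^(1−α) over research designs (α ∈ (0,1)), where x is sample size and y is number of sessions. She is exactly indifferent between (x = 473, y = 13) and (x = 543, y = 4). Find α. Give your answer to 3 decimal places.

α ≈ 0.895

The Cobb–Douglas utilities coincide, so 473^α·13^(1−α) = 543^α·4^(1−α).
Taking logs: α·ln 473 + (1−α)·ln 13 = α·ln 543 + (1−α)·ln 4, i.e. α·-0.138014 = (1−α)·-1.178655.
With A = -0.138014 and B = -1.178655: α·A = (1−α)·B, so α = B/(A+B) = -1.178655/-1.316669 ≈ 0.895.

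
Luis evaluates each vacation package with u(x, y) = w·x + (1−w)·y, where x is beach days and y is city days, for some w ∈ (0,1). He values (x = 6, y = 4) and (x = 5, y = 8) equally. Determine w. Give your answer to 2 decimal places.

Indifference: w·6 + (1−w)·4 = w·5 + (1−w)·8.
Collecting terms: w·1 = (1−w)·4.
So w/(1−w) = 4/1 = 4.0000, giving w = 4/(1+4) = 0.80.

w = 0.80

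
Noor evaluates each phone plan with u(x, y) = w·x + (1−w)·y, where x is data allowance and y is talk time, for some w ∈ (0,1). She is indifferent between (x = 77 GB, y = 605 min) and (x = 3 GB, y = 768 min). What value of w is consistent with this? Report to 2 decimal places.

u(77,605) = u(3,768) means w·77 + (1−w)·605 = w·3 + (1−w)·768.
Collecting terms: w·74 = (1−w)·163.
Hence w = 163/(74+163) = 163/237 = 0.69.

w = 0.69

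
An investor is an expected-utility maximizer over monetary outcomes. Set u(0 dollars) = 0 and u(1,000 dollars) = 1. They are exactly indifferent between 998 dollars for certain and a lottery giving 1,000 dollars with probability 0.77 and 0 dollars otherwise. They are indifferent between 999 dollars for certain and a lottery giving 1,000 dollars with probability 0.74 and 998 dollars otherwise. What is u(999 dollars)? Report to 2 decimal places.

0.94

The first gamble pins u(998 dollars): it must equal 0.77·1 + 0.23·0 = 0.77.
The second indifference gives u(999 dollars) = 0.74·u(1,000 dollars) + 0.26·u(998 dollars) = 0.74·1.00 + 0.26·0.77 = 0.9402.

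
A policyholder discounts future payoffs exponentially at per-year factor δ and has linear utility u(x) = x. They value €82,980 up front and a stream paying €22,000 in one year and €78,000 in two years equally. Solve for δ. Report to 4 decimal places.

δ ≈ 0.9000

The stream is worth 22000δ + 78000δ² today, so 22000δ + 78000δ² = 82980.
So 78000δ² + 22000δ − 82980 = 0.
By the quadratic formula (taking the positive root), δ = (−22000 + √26373760000.00) / 156000 ≈ 0.9000.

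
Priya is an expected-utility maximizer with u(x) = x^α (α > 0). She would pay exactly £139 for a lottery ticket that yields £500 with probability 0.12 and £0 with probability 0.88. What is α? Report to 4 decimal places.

EU(lottery) = 0.12·500^α + 0.88·0 = 0.12·500^α.
Setting u(139) equal to that: 139^α = 0.12·500^α ⇒ (139/500)^α = 0.12.
Taking logs: α·ln(139/500) = ln(0.12), so α = -2.1202635 / -1.2801342 ≈ 1.6563.

α ≈ 1.6563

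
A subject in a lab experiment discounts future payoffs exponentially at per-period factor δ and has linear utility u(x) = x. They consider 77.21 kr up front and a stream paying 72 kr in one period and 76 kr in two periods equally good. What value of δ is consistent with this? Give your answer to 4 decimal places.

δ ≈ 0.6400

Equating present values: 77.21 = 72δ + 76δ².
That is, 76δ² + 72δ − 77.21 = 0, a quadratic in δ.
The positive root is δ = [−72 + √(72² + 4·76·77.21)] / (2·76) = (−72 + 169.280)/152 ≈ 0.6400.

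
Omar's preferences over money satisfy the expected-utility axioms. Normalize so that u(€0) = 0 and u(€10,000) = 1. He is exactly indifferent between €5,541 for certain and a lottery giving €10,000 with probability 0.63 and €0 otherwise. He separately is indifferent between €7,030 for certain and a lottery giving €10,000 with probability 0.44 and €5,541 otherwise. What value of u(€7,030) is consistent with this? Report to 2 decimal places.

0.79

First, u(€5,541) = 0.63·u(€10,000) + 0.37·u(€0) = 0.63.
Then u(€7,030) = 0.44·u(€10,000) + 0.56·u(€5,541) = 0.44·1.00 + 0.56·0.63 = 0.7928.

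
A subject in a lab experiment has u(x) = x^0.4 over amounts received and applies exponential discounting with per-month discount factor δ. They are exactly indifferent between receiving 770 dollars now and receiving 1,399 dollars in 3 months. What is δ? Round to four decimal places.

δ ≈ 0.9235

Equating discounted utilities: u(770) = δ^3·u(1399) ⇒ δ^3 = u(770)/u(1399).
Since u(x) = x^0.4, δ^3 = (770/1399)^0.4 = 0.55039^0.4 = 0.78753.
So δ = 0.78753^(1/3) ≈ 0.9235.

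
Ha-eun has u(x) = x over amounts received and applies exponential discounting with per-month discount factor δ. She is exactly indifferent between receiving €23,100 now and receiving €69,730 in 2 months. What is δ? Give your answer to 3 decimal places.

δ ≈ 0.576

Equating discounted utilities: u(23100) = δ^2·u(69730) ⇒ δ^2 = u(23100)/u(69730).
With u(x) = x: δ^2 = 23100/69730 = 0.33128.
Hence δ = (0.33128)^(1/2) = 0.57557.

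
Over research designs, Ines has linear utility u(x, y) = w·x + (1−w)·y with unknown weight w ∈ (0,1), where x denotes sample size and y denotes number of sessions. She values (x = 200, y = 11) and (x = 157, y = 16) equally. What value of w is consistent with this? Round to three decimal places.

w = 0.104

Indifference: w·200 + (1−w)·11 = w·157 + (1−w)·16.
Collecting terms: w·43 = (1−w)·5.
The marginal rate of substitution is 5/43, so w = 5/(43+5) = 0.104.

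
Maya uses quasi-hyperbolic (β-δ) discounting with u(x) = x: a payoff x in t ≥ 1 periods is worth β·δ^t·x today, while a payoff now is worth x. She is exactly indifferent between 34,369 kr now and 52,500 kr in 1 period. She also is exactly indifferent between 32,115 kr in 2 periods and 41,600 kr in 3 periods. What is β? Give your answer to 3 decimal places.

β ≈ 0.848

Both payoffs in the second observation are in the future, so β drops out: δ^2·32115 = δ^3·41600 ⇒ δ = 32115/41600 = 0.77200.
The first indifference: 34369 = β·δ·52500, so β = 34369/(δ·52500) = 34369/(0.77200·52500) ≈ 0.848.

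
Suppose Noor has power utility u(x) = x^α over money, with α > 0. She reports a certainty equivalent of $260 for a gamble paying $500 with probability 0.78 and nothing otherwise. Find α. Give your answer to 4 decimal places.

α ≈ 0.3800

EU(lottery) = 0.78·500^α + 0.22·0 = 0.78·500^α.
Setting u(260) equal to that: 260^α = 0.78·500^α ⇒ (260/500)^α = 0.78.
Taking logs: α·ln(260/500) = ln(0.78), so α = -0.2484614 / -0.6539265 ≈ 0.3800.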